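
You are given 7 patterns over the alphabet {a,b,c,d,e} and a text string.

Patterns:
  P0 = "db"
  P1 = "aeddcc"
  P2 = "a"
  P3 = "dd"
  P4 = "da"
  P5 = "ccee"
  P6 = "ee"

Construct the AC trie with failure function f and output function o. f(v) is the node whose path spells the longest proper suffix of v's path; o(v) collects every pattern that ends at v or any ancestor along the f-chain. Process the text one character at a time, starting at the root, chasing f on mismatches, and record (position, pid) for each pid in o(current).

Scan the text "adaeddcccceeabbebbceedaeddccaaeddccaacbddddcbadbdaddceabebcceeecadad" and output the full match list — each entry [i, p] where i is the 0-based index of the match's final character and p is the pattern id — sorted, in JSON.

Construct AC machine:
Trie nodes:
  n0 'ε': a→3 c→11 d→1 e→15
  n1 'd': a→10 b→2 d→9
  n2 'db': ·  [P0 ends]
  n3 'a': e→4  [P2 ends]
  n4 'ae': d→5
  n5 'aed': d→6
  n6 'aedd': c→7
  n7 'aeddc': c→8
  n8 'aeddcc': ·  [P1 ends]
  n9 'dd': ·  [P3 ends]
  n10 'da': ·  [P4 ends]
  n11 'c': c→12
  n12 'cc': e→13
  n13 'cce': e→14
  n14 'ccee': ·  [P5 ends]
  n15 'e': e→16
  n16 'ee': ·  [P6 ends]

BFS fail/out derivation:
  n1('d'): parent n0 fail=0; on 'd' 0 → fail=0;  out ∅∪∅=∅
  n3('a'): parent n0 fail=0; on 'a' 0 → fail=0;  out {2}∪∅={2}
  n11('c'): parent n0 fail=0; on 'c' 0 → fail=0;  out ∅∪∅=∅
  n15('e'): parent n0 fail=0; on 'e' 0 → fail=0;  out ∅∪∅=∅
  n2('db'): parent n1 fail=0; on 'b' 0 → fail=0;  out {0}∪∅={0}
  n4('ae'): parent n3 fail=0; on 'e' 0 → fail=15;  out ∅∪∅=∅
  n9('dd'): parent n1 fail=0; on 'd' 0 → fail=1;  out {3}∪∅={3}
  n10('da'): parent n1 fail=0; on 'a' 0 → fail=3;  out {4}∪{2}={2,4}
  n12('cc'): parent n11 fail=0; on 'c' 0 → fail=11;  out ∅∪∅=∅
  n16('ee'): parent n15 fail=0; on 'e' 0 → fail=15;  out {6}∪∅={6}
  n5('aed'): parent n4 fail=15; on 'd' 15→0 → fail=1;  out ∅∪∅=∅
  n13('cce'): parent n12 fail=11; on 'e' 11→0 → fail=15;  out ∅∪∅=∅
  n6('aedd'): parent n5 fail=1; on 'd' 1 → fail=9;  out ∅∪{3}={3}
  n14('ccee'): parent n13 fail=15; on 'e' 15 → fail=16;  out {5}∪{6}={5,6}
  n7('aeddc'): parent n6 fail=9; on 'c' 9→1→0 → fail=11;  out ∅∪∅=∅
  n8('aeddcc'): parent n7 fail=11; on 'c' 11 → fail=12;  out {1}∪∅={1}

Run:
[0] read 'a'  n0⇒n3  → match P2@[0:0]
[1] read 'd'  n3⇒n1 (fail-walked)
[2] read 'a'  n1⇒n10  → match P2@[2:2],P4@[1:2]
[3] read 'e'  n10⇒n4 (fail-walked)
[4] read 'd'  n4⇒n5
[5] read 'd'  n5⇒n6  → match P3@[4:5]
[6] read 'c'  n6⇒n7
[7] read 'c'  n7⇒n8  → match P1@[2:7]
[8] read 'c'  n8⇒n12 (fail-walked)
[9] read 'c'  n12⇒n12 (fail-walked)
[10] read 'e'  n12⇒n13
[11] read 'e'  n13⇒n14  → match P5@[8:11],P6@[10:11]
[12] read 'a'  n14⇒n3 (fail-walked)  → match P2@[12:12]
[13] read 'b'  n3⇒n0 (fail-walked)
[14] read 'b'  n0⇒n0
[15] read 'e'  n0⇒n15
[16] read 'b'  n15⇒n0 (fail-walked)
[17] read 'b'  n0⇒n0
[18] read 'c'  n0⇒n11
[19] read 'e'  n11⇒n15 (fail-walked)
[20] read 'e'  n15⇒n16  → match P6@[19:20]
[21] read 'd'  n16⇒n1 (fail-walked)
[22] read 'a'  n1⇒n10  → match P2@[22:22],P4@[21:22]
[23] read 'e'  n10⇒n4 (fail-walked)
[24] read 'd'  n4⇒n5
[25] read 'd'  n5⇒n6  → match P3@[24:25]
[26] read 'c'  n6⇒n7
[27] read 'c'  n7⇒n8  → match P1@[22:27]
[28] read 'a'  n8⇒n3 (fail-walked)  → match P2@[28:28]
[29] read 'a'  n3⇒n3 (fail-walked)  → match P2@[29:29]
[30] read 'e'  n3⇒n4
[31] read 'd'  n4⇒n5
[32] read 'd'  n5⇒n6  → match P3@[31:32]
[33] read 'c'  n6⇒n7
[34] read 'c'  n7⇒n8  → match P1@[29:34]
[35] read 'a'  n8⇒n3 (fail-walked)  → match P2@[35:35]
[36] read 'a'  n3⇒n3 (fail-walked)  → match P2@[36:36]
[37] read 'c'  n3⇒n11 (fail-walked)
[38] read 'b'  n11⇒n0 (fail-walked)
[39] read 'd'  n0⇒n1
[40] read 'd'  n1⇒n9  → match P3@[39:40]
[41] read 'd'  n9⇒n9 (fail-walked)  → match P3@[40:41]
[42] read 'd'  n9⇒n9 (fail-walked)  → match P3@[41:42]
[43] read 'c'  n9⇒n11 (fail-walked)
[44] read 'b'  n11⇒n0 (fail-walked)
[45] read 'a'  n0⇒n3  → match P2@[45:45]
[46] read 'd'  n3⇒n1 (fail-walked)
[47] read 'b'  n1⇒n2  → match P0@[46:47]
[48] read 'd'  n2⇒n1 (fail-walked)
[49] read 'a'  n1⇒n10  → match P2@[49:49],P4@[48:49]
[50] read 'd'  n10⇒n1 (fail-walked)
[51] read 'd'  n1⇒n9  → match P3@[50:51]
[52] read 'c'  n9⇒n11 (fail-walked)
[53] read 'e'  n11⇒n15 (fail-walked)
[54] read 'a'  n15⇒n3 (fail-walked)  → match P2@[54:54]
[55] read 'b'  n3⇒n0 (fail-walked)
[56] read 'e'  n0⇒n15
[57] read 'b'  n15⇒n0 (fail-walked)
[58] read 'c'  n0⇒n11
[59] read 'c'  n11⇒n12
[60] read 'e'  n12⇒n13
[61] read 'e'  n13⇒n14  → match P5@[58:61],P6@[60:61]
[62] read 'e'  n14⇒n16 (fail-walked)  → match P6@[61:62]
[63] read 'c'  n16⇒n11 (fail-walked)
[64] read 'a'  n11⇒n3 (fail-walked)  → match P2@[64:64]
[65] read 'd'  n3⇒n1 (fail-walked)
[66] read 'a'  n1⇒n10  → match P2@[66:66],P4@[65:66]
[67] read 'd'  n10⇒n1 (fail-walked)

Matches: [[0,2],[2,2],[2,4],[5,3],[7,1],[11,5],[11,6],[12,2],[20,6],[22,2],[22,4],[25,3],[27,1],[28,2],[29,2],[32,3],[34,1],[35,2],[36,2],[40,3],[41,3],[42,3],[45,2],[47,0],[49,2],[49,4],[51,3],[54,2],[61,5],[61,6],[62,6],[64,2],[66,2],[66,4]]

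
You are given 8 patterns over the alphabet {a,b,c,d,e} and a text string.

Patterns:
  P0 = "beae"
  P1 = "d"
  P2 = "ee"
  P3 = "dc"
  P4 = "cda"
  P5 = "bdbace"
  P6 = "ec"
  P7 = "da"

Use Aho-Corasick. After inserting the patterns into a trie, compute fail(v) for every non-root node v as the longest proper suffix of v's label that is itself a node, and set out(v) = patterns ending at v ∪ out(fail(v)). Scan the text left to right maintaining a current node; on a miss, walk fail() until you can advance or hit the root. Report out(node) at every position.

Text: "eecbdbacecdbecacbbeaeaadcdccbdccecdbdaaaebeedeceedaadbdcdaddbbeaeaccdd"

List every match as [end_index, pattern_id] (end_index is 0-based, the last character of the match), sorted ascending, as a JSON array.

Build automaton:
Trie (insert patterns):
  0='ε' goto b→1 c→9 d→5 e→6
  1='b' goto d→12 e→2
  2='be' goto a→3
  3='bea' goto e→4
  4='beae' goto ·  ←P0
  5='d' goto a→18 c→8  ←P1
  6='e' goto c→17 e→7
  7='ee' goto ·  ←P2
  8='dc' goto ·  ←P3
  9='c' goto d→10
  10='cd' goto a→11
  11='cda' goto ·  ←P4
  12='bd' goto b→13
  13='bdb' goto a→14
  14='bdba' goto c→15
  15='bdbac' goto e→16
  16='bdbace' goto ·  ←P5
  17='ec' goto ·  ←P6
  18='da' goto ·  ←P7

BFS fail/out derivation:
  n1('b'): parent n0 fail=0; on 'b' 0 → fail=0;  out ∅∪∅=∅
  n5('d'): parent n0 fail=0; on 'd' 0 → fail=0;  out {1}∪∅={1}
  n6('e'): parent n0 fail=0; on 'e' 0 → fail=0;  out ∅∪∅=∅
  n9('c'): parent n0 fail=0; on 'c' 0 → fail=0;  out ∅∪∅=∅
  n2('be'): parent n1 fail=0; on 'e' 0 → fail=6;  out ∅∪∅=∅
  n7('ee'): parent n6 fail=0; on 'e' 0 → fail=6;  out {2}∪∅={2}
  n8('dc'): parent n5 fail=0; on 'c' 0 → fail=9;  out {3}∪∅={3}
  n10('cd'): parent n9 fail=0; on 'd' 0 → fail=5;  out ∅∪{1}={1}
  n12('bd'): parent n1 fail=0; on 'd' 0 → fail=5;  out ∅∪{1}={1}
  n17('ec'): parent n6 fail=0; on 'c' 0 → fail=9;  out {6}∪∅={6}
  n18('da'): parent n5 fail=0; on 'a' 0 → fail=0;  out {7}∪∅={7}
  n3('bea'): parent n2 fail=6; on 'a' 6→0 → fail=0;  out ∅∪∅=∅
  n11('cda'): parent n10 fail=5; on 'a' 5 → fail=18;  out {4}∪{7}={4,7}
  n13('bdb'): parent n12 fail=5; on 'b' 5→0 → fail=1;  out ∅∪∅=∅
  n4('beae'): parent n3 fail=0; on 'e' 0 → fail=6;  out {0}∪∅={0}
  n14('bdba'): parent n13 fail=1; on 'a' 1→0 → fail=0;  out ∅∪∅=∅
  n15('bdbac'): parent n14 fail=0; on 'c' 0 → fail=9;  out ∅∪∅=∅
  n16('bdbace'): parent n15 fail=9; on 'e' 9→0 → fail=6;  out {5}∪∅={5}

Text stream:
[0] read 'e'  n0⇒n6
[1] read 'e'  n6⇒n7  emit P2@[0:1]
[2] read 'c'  n7⇒n17 ·f  emit P6@[1:2]
[3] read 'b'  n17⇒n1 ·f
[4] read 'd'  n1⇒n12  emit P1@[4:4]
[5] read 'b'  n12⇒n13
[6] read 'a'  n13⇒n14
[7] read 'c'  n14⇒n15
[8] read 'e'  n15⇒n16  emit P5@[3:8]
[9] read 'c'  n16⇒n17 ·f  emit P6@[8:9]
[10] read 'd'  n17⇒n10 ·f  emit P1@[10:10]
[11] read 'b'  n10⇒n1 ·f
[12] read 'e'  n1⇒n2
[13] read 'c'  n2⇒n17 ·f  emit P6@[12:13]
[14] read 'a'  n17⇒n0 ·f
[15] read 'c'  n0⇒n9
[16] read 'b'  n9⇒n1 ·f
[17] read 'b'  n1⇒n1 ·f
[18] read 'e'  n1⇒n2
[19] read 'a'  n2⇒n3
[20] read 'e'  n3⇒n4  emit P0@[17:20]
[21] read 'a'  n4⇒n0 ·f
[22] read 'a'  n0⇒n0
[23] read 'd'  n0⇒n5  emit P1@[23:23]
[24] read 'c'  n5⇒n8  emit P3@[23:24]
[25] read 'd'  n8⇒n10 ·f  emit P1@[25:25]
[26] read 'c'  n10⇒n8 ·f  emit P3@[25:26]
[27] read 'c'  n8⇒n9 ·f
[28] read 'b'  n9⇒n1 ·f
[29] read 'd'  n1⇒n12  emit P1@[29:29]
[30] read 'c'  n12⇒n8 ·f  emit P3@[29:30]
[31] read 'c'  n8⇒n9 ·f
[32] read 'e'  n9⇒n6 ·f
[33] read 'c'  n6⇒n17  emit P6@[32:33]
[34] read 'd'  n17⇒n10 ·f  emit P1@[34:34]
[35] read 'b'  n10⇒n1 ·f
[36] read 'd'  n1⇒n12  emit P1@[36:36]
[37] read 'a'  n12⇒n18 ·f  emit P7@[36:37]
[38] read 'a'  n18⇒n0 ·f
[39] read 'a'  n0⇒n0
[40] read 'e'  n0⇒n6
[41] read 'b'  n6⇒n1 ·f
[42] read 'e'  n1⇒n2
[43] read 'e'  n2⇒n7 ·f  emit P2@[42:43]
[44] read 'd'  n7⇒n5 ·f  emit P1@[44:44]
[45] read 'e'  n5⇒n6 ·f
[46] read 'c'  n6⇒n17  emit P6@[45:46]
[47] read 'e'  n17⇒n6 ·f
[48] read 'e'  n6⇒n7  emit P2@[47:48]
[49] read 'd'  n7⇒n5 ·f  emit P1@[49:49]
[50] read 'a'  n5⇒n18  emit P7@[49:50]
[51] read 'a'  n18⇒n0 ·f
[52] read 'd'  n0⇒n5  emit P1@[52:52]
[53] read 'b'  n5⇒n1 ·f
[54] read 'd'  n1⇒n12  emit P1@[54:54]
[55] read 'c'  n12⇒n8 ·f  emit P3@[54:55]
[56] read 'd'  n8⇒n10 ·f  emit P1@[56:56]
[57] read 'a'  n10⇒n11  emit P4@[55:57],P7@[56:57]
[58] read 'd'  n11⇒n5 ·f  emit P1@[58:58]
[59] read 'd'  n5⇒n5 ·f  emit P1@[59:59]
[60] read 'b'  n5⇒n1 ·f
[61] read 'b'  n1⇒n1 ·f
[62] read 'e'  n1⇒n2
[63] read 'a'  n2⇒n3
[64] read 'e'  n3⇒n4  emit P0@[61:64]
[65] read 'a'  n4⇒n0 ·f
[66] read 'c'  n0⇒n9
[67] read 'c'  n9⇒n9 ·f
[68] read 'd'  n9⇒n10  emit P1@[68:68]
[69] read 'd'  n10⇒n5 ·f  emit P1@[69:69]

Matches: [[1,2],[2,6],[4,1],[8,5],[9,6],[10,1],[13,6],[20,0],[23,1],[24,3],[25,1],[26,3],[29,1],[30,3],[33,6],[34,1],[36,1],[37,7],[43,2],[44,1],[46,6],[48,2],[49,1],[50,7],[52,1],[54,1],[55,3],[56,1],[57,4],[57,7],[58,1],[59,1],[64,0],[68,1],[69,1]]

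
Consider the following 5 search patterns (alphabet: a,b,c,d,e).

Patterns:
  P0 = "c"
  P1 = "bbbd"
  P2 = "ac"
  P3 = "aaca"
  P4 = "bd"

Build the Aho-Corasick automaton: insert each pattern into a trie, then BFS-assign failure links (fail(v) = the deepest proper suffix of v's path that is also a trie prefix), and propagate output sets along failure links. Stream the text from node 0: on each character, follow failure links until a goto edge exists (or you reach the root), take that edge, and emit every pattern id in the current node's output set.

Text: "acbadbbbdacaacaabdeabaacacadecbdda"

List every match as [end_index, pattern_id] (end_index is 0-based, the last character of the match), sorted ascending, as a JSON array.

Construct AC machine:
Trie (insert patterns):
  0='ε' goto a→6 b→2 c→1
  1='c' goto ·  [P0 ends]
  2='b' goto b→3 d→11
  3='bb' goto b→4
  4='bbb' goto d→5
  5='bbbd' goto ·  [P1 ends]
  6='a' goto a→8 c→7
  7='ac' goto ·  [P2 ends]
  8='aa' goto c→9
  9='aac' goto a→10
  10='aaca' goto ·  [P3 ends]
  11='bd' goto ·  [P4 ends]

Failure links (BFS by depth):
  n1('c'): parent n0 fail=0; on 'c' 0 → fail=0;  out {0}∪∅={0}
  n2('b'): parent n0 fail=0; on 'b' 0 → fail=0;  out ∅∪∅=∅
  n6('a'): parent n0 fail=0; on 'a' 0 → fail=0;  out ∅∪∅=∅
  n3('bb'): parent n2 fail=0; on 'b' 0 → fail=2;  out ∅∪∅=∅
  n7('ac'): parent n6 fail=0; on 'c' 0 → fail=1;  out {2}∪{0}={0,2}
  n8('aa'): parent n6 fail=0; on 'a' 0 → fail=6;  out ∅∪∅=∅
  n11('bd'): parent n2 fail=0; on 'd' 0 → fail=0;  out {4}∪∅={4}
  n4('bbb'): parent n3 fail=2; on 'b' 2 → fail=3;  out ∅∪∅=∅
  n9('aac'): parent n8 fail=6; on 'c' 6 → fail=7;  out ∅∪{0,2}={0,2}
  n5('bbbd'): parent n4 fail=3; on 'd' 3→2 → fail=11;  out {1}∪{4}={1,4}
  n10('aaca'): parent n9 fail=7; on 'a' 7→1→0 → fail=6;  out {3}∪∅={3}

Scan:
i=0 'a': node 0→6
i=1 'c': node 6→7  → match P0@[1:1],P2@[0:1]
i=2 'b': node 7→2 (fail-walked)
i=3 'a': node 2→6 (fail-walked)
i=4 'd': node 6→0 (fail-walked)
i=5 'b': node 0→2
i=6 'b': node 2→3
i=7 'b': node 3→4
i=8 'd': node 4→5  → match P1@[5:8],P4@[7:8]
i=9 'a': node 5→6 (fail-walked)
i=10 'c': node 6→7  → match P0@[10:10],P2@[9:10]
i=11 'a': node 7→6 (fail-walked)
i=12 'a': node 6→8
i=13 'c': node 8→9  → match P0@[13:13],P2@[12:13]
i=14 'a': node 9→10  → match P3@[11:14]
i=15 'a': node 10→8 (fail-walked)
i=16 'b': node 8→2 (fail-walked)
i=17 'd': node 2→11  → match P4@[16:17]
i=18 'e': node 11→0 (fail-walked)
i=19 'a': node 0→6
i=20 'b': node 6→2 (fail-walked)
i=21 'a': node 2→6 (fail-walked)
i=22 'a': node 6→8
i=23 'c': node 8→9  → match P0@[23:23],P2@[22:23]
i=24 'a': node 9→10  → match P3@[21:24]
i=25 'c': node 10→7 (fail-walked)  → match P0@[25:25],P2@[24:25]
i=26 'a': node 7→6 (fail-walked)
i=27 'd': node 6→0 (fail-walked)
i=28 'e': node 0→0
i=29 'c': node 0→1  → match P0@[29:29]
i=30 'b': node 1→2 (fail-walked)
i=31 'd': node 2→11  → match P4@[30:31]
i=32 'd': node 11→0 (fail-walked)
i=33 'a': node 0→6

Result: [[1,0],[1,2],[8,1],[8,4],[10,0],[10,2],[13,0],[13,2],[14,3],[17,4],[23,0],[23,2],[24,3],[25,0],[25,2],[29,0],[31,4]]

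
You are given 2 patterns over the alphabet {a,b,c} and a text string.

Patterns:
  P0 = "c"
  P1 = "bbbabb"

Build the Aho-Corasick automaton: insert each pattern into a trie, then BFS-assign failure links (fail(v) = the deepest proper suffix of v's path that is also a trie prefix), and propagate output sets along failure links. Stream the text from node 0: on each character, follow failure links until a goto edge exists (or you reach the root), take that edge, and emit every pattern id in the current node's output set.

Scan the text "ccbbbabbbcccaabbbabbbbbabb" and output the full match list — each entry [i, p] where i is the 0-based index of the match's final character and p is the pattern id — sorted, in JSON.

Construct AC machine:
Trie nodes:
  n0 'ε': b→2 c→1
  n1 'c': ·  [P0 ends]
  n2 'b': b→3
  n3 'bb': b→4
  n4 'bbb': a→5
  n5 'bbba': b→6
  n6 'bbbab': b→7
  n7 'bbbabb': ·  [P1 ends]

BFS fail/out derivation:
  fail(1) 'c': from fail(0)=0 chase 'c': 0 ⇒ 0;  out={0}∪out(0)={0}
  fail(2) 'b': from fail(0)=0 chase 'b': 0 ⇒ 0;  out=∅∪out(0)=∅
  fail(3) 'bb': from fail(2)=0 chase 'b': 0 ⇒ 2;  out=∅∪out(2)=∅
  fail(4) 'bbb': from fail(3)=2 chase 'b': 2 ⇒ 3;  out=∅∪out(3)=∅
  fail(5) 'bbba': from fail(4)=3 chase 'a': 3→2→0 ⇒ 0;  out=∅∪out(0)=∅
  fail(6) 'bbbab': from fail(5)=0 chase 'b': 0 ⇒ 2;  out=∅∪out(2)=∅
  fail(7) 'bbbabb': from fail(6)=2 chase 'b': 2 ⇒ 3;  out={1}∪out(3)={1}

Text stream:
i=0 'c': node 0→1  emit P0@[0:0]
i=1 'c': node 1→1 (via fail)  emit P0@[1:1]
i=2 'b': node 1→2 (via fail)
i=3 'b': node 2→3
i=4 'b': node 3→4
i=5 'a': node 4→5
i=6 'b': node 5→6
i=7 'b': node 6→7  emit P1@[2:7]
i=8 'b': node 7→4 (via fail)
i=9 'c': node 4→1 (via fail)  emit P0@[9:9]
i=10 'c': node 1→1 (via fail)  emit P0@[10:10]
i=11 'c': node 1→1 (via fail)  emit P0@[11:11]
i=12 'a': node 1→0 (via fail)
i=13 'a': node 0→0
i=14 'b': node 0→2
i=15 'b': node 2→3
i=16 'b': node 3→4
i=17 'a': node 4→5
i=18 'b': node 5→6
i=19 'b': node 6→7  emit P1@[14:19]
i=20 'b': node 7→4 (via fail)
i=21 'b': node 4→4 (via fail)
i=22 'b': node 4→4 (via fail)
i=23 'a': node 4→5
i=24 'b': node 5→6
i=25 'b': node 6→7  emit P1@[20:25]

Matches: [[0,0],[1,0],[7,1],[9,0],[10,0],[11,0],[19,1],[25,1]]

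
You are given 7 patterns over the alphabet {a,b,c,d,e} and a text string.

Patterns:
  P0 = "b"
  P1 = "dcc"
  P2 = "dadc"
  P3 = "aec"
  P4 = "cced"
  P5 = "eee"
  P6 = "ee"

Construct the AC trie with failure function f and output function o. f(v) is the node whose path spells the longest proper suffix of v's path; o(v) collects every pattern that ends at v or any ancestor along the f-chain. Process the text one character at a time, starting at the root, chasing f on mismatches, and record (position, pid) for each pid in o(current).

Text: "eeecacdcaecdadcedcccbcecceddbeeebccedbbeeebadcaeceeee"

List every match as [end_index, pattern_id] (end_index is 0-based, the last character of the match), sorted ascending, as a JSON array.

Build automaton:
Trie nodes:
  n0 'ε': a→8 b→1 c→11 d→2 e→15
  n1 'b': ·  [P0 ends]
  n2 'd': a→5 c→3
  n3 'dc': c→4
  n4 'dcc': ·  [P1 ends]
  n5 'da': d→6
  n6 'dad': c→7
  n7 'dadc': ·  [P2 ends]
  n8 'a': e→9
  n9 'ae': c→10
  n10 'aec': ·  [P3 ends]
  n11 'c': c→12
  n12 'cc': e→13
  n13 'cce': d→14
  n14 'cced': ·  [P4 ends]
  n15 'e': e→16
  n16 'ee': e→17  [P6 ends]
  n17 'eee': ·  [P5 ends]

BFS fail/out derivation:
  n1('b'): parent n0 fail=0; on 'b' 0 → fail=0;  out {0}∪∅={0}
  n2('d'): parent n0 fail=0; on 'd' 0 → fail=0;  out ∅∪∅=∅
  n8('a'): parent n0 fail=0; on 'a' 0 → fail=0;  out ∅∪∅=∅
  n11('c'): parent n0 fail=0; on 'c' 0 → fail=0;  out ∅∪∅=∅
  n15('e'): parent n0 fail=0; on 'e' 0 → fail=0;  out ∅∪∅=∅
  n3('dc'): parent n2 fail=0; on 'c' 0 → fail=11;  out ∅∪∅=∅
  n5('da'): parent n2 fail=0; on 'a' 0 → fail=8;  out ∅∪∅=∅
  n9('ae'): parent n8 fail=0; on 'e' 0 → fail=15;  out ∅∪∅=∅
  n12('cc'): parent n11 fail=0; on 'c' 0 → fail=11;  out ∅∪∅=∅
  n16('ee'): parent n15 fail=0; on 'e' 0 → fail=15;  out {6}∪∅={6}
  n4('dcc'): parent n3 fail=11; on 'c' 11 → fail=12;  out {1}∪∅={1}
  n6('dad'): parent n5 fail=8; on 'd' 8→0 → fail=2;  out ∅∪∅=∅
  n10('aec'): parent n9 fail=15; on 'c' 15→0 → fail=11;  out {3}∪∅={3}
  n13('cce'): parent n12 fail=11; on 'e' 11→0 → fail=15;  out ∅∪∅=∅
  n17('eee'): parent n16 fail=15; on 'e' 15 → fail=16;  out {5}∪{6}={5,6}
  n7('dadc'): parent n6 fail=2; on 'c' 2 → fail=3;  out {2}∪∅={2}
  n14('cced'): parent n13 fail=15; on 'd' 15→0 → fail=2;  out {4}∪∅={4}

Scan:
pos 0 'e': at 15
pos 1 'e': at 16  → match P6@[0:1]
pos 2 'e': at 17  → match P5@[0:2],P6@[1:2]
pos 3 'c': at 11 (via fail)
pos 4 'a': at 8 (via fail)
pos 5 'c': at 11 (via fail)
pos 6 'd': at 2 (via fail)
pos 7 'c': at 3
pos 8 'a': at 8 (via fail)
pos 9 'e': at 9
pos 10 'c': at 10  → match P3@[8:10]
pos 11 'd': at 2 (via fail)
pos 12 'a': at 5
pos 13 'd': at 6
pos 14 'c': at 7  → match P2@[11:14]
pos 15 'e': at 15 (via fail)
pos 16 'd': at 2 (via fail)
pos 17 'c': at 3
pos 18 'c': at 4  → match P1@[16:18]
pos 19 'c': at 12 (via fail)
pos 20 'b': at 1 (via fail)  → match P0@[20:20]
pos 21 'c': at 11 (via fail)
pos 22 'e': at 15 (via fail)
pos 23 'c': at 11 (via fail)
pos 24 'c': at 12
pos 25 'e': at 13
pos 26 'd': at 14  → match P4@[23:26]
pos 27 'd': at 2 (via fail)
pos 28 'b': at 1 (via fail)  → match P0@[28:28]
pos 29 'e': at 15 (via fail)
pos 30 'e': at 16  → match P6@[29:30]
pos 31 'e': at 17  → match P5@[29:31],P6@[30:31]
pos 32 'b': at 1 (via fail)  → match P0@[32:32]
pos 33 'c': at 11 (via fail)
pos 34 'c': at 12
pos 35 'e': at 13
pos 36 'd': at 14  → match P4@[33:36]
pos 37 'b': at 1 (via fail)  → match P0@[37:37]
pos 38 'b': at 1 (via fail)  → match P0@[38:38]
pos 39 'e': at 15 (via fail)
pos 40 'e': at 16  → match P6@[39:40]
pos 41 'e': at 17  → match P5@[39:41],P6@[40:41]
pos 42 'b': at 1 (via fail)  → match P0@[42:42]
pos 43 'a': at 8 (via fail)
pos 44 'd': at 2 (via fail)
pos 45 'c': at 3
pos 46 'a': at 8 (via fail)
pos 47 'e': at 9
pos 48 'c': at 10  → match P3@[46:48]
pos 49 'e': at 15 (via fail)
pos 50 'e': at 16  → match P6@[49:50]
pos 51 'e': at 17  → match P5@[49:51],P6@[50:51]
pos 52 'e': at 17 (via fail)  → match P5@[50:52],P6@[51:52]

Matches: [[1,6],[2,5],[2,6],[10,3],[14,2],[18,1],[20,0],[26,4],[28,0],[30,6],[31,5],[31,6],[32,0],[36,4],[37,0],[38,0],[40,6],[41,5],[41,6],[42,0],[48,3],[50,6],[51,5],[51,6],[52,5],[52,6]]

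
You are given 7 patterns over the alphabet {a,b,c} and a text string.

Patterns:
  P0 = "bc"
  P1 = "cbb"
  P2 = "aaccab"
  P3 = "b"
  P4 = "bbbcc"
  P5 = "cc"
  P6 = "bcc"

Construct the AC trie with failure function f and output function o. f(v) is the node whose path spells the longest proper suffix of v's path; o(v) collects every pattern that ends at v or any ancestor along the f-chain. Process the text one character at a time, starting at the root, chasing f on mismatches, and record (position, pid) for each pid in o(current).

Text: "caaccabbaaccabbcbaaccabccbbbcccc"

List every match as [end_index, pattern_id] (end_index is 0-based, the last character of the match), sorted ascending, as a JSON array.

Build:
Trie nodes:
  0='ε' goto a→6 b→1 c→3
  1='b' goto b→12 c→2  ←P3
  2='bc' goto c→17  ←P0
  3='c' goto b→4 c→16
  4='cb' goto b→5
  5='cbb' goto ·  ←P1
  6='a' goto a→7
  7='aa' goto c→8
  8='aac' goto c→9
  9='aacc' goto a→10
  10='aacca' goto b→11
  11='aaccab' goto ·  ←P2
  12='bb' goto b→13
  13='bbb' goto c→14
  14='bbbc' goto c→15
  15='bbbcc' goto ·  ←P4
  16='cc' goto ·  ←P5
  17='bcc' goto ·  ←P6

BFS fail/out derivation:
  n1('b'): parent n0 fail=0; on 'b' 0 → fail=0;  out {3}∪∅={3}
  n3('c'): parent n0 fail=0; on 'c' 0 → fail=0;  out ∅∪∅=∅
  n6('a'): parent n0 fail=0; on 'a' 0 → fail=0;  out ∅∪∅=∅
  n2('bc'): parent n1 fail=0; on 'c' 0 → fail=3;  out {0}∪∅={0}
  n4('cb'): parent n3 fail=0; on 'b' 0 → fail=1;  out ∅∪{3}={3}
  n7('aa'): parent n6 fail=0; on 'a' 0 → fail=6;  out ∅∪∅=∅
  n12('bb'): parent n1 fail=0; on 'b' 0 → fail=1;  out ∅∪{3}={3}
  n16('cc'): parent n3 fail=0; on 'c' 0 → fail=3;  out {5}∪∅={5}
  n5('cbb'): parent n4 fail=1; on 'b' 1 → fail=12;  out {1}∪{3}={1,3}
  n8('aac'): parent n7 fail=6; on 'c' 6→0 → fail=3;  out ∅∪∅=∅
  n13('bbb'): parent n12 fail=1; on 'b' 1 → fail=12;  out ∅∪{3}={3}
  n17('bcc'): parent n2 fail=3; on 'c' 3 → fail=16;  out {6}∪{5}={5,6}
  n9('aacc'): parent n8 fail=3; on 'c' 3 → fail=16;  out ∅∪{5}={5}
  n14('bbbc'): parent n13 fail=12; on 'c' 12→1 → fail=2;  out ∅∪{0}={0}
  n10('aacca'): parent n9 fail=16; on 'a' 16→3→0 → fail=6;  out ∅∪∅=∅
  n15('bbbcc'): parent n14 fail=2; on 'c' 2 → fail=17;  out {4}∪{5,6}={4,5,6}
  n11('aaccab'): parent n10 fail=6; on 'b' 6→0 → fail=1;  out {2}∪{3}={2,3}

Text stream:
pos 0 'c': at 3
pos 1 'a': at 6 ·f
pos 2 'a': at 7
pos 3 'c': at 8
pos 4 'c': at 9  ** P5@[3:4]
pos 5 'a': at 10
pos 6 'b': at 11  ** P2@[1:6],P3@[6:6]
pos 7 'b': at 12 ·f  ** P3@[7:7]
pos 8 'a': at 6 ·f
pos 9 'a': at 7
pos 10 'c': at 8
pos 11 'c': at 9  ** P5@[10:11]
pos 12 'a': at 10
pos 13 'b': at 11  ** P2@[8:13],P3@[13:13]
pos 14 'b': at 12 ·f  ** P3@[14:14]
pos 15 'c': at 2 ·f  ** P0@[14:15]
pos 16 'b': at 4 ·f  ** P3@[16:16]
pos 17 'a': at 6 ·f
pos 18 'a': at 7
pos 19 'c': at 8
pos 20 'c': at 9  ** P5@[19:20]
pos 21 'a': at 10
pos 22 'b': at 11  ** P2@[17:22],P3@[22:22]
pos 23 'c': at 2 ·f  ** P0@[22:23]
pos 24 'c': at 17  ** P5@[23:24],P6@[22:24]
pos 25 'b': at 4 ·f  ** P3@[25:25]
pos 26 'b': at 5  ** P1@[24:26],P3@[26:26]
pos 27 'b': at 13 ·f  ** P3@[27:27]
pos 28 'c': at 14  ** P0@[27:28]
pos 29 'c': at 15  ** P4@[25:29],P5@[28:29],P6@[27:29]
pos 30 'c': at 16 ·f  ** P5@[29:30]
pos 31 'c': at 16 ·f  ** P5@[30:31]

Matches: [[4,5],[6,2],[6,3],[7,3],[11,5],[13,2],[13,3],[14,3],[15,0],[16,3],[20,5],[22,2],[22,3],[23,0],[24,5],[24,6],[25,3],[26,1],[26,3],[27,3],[28,0],[29,4],[29,5],[29,6],[30,5],[31,5]]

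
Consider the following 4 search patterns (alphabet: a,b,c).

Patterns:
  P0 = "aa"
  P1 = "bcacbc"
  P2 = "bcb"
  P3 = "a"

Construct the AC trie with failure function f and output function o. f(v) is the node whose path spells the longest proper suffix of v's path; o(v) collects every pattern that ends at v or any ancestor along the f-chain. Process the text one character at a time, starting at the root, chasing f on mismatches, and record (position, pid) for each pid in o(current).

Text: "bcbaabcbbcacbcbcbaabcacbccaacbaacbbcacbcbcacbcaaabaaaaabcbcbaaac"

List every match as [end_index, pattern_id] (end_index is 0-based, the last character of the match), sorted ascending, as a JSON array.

Construct AC machine:
Trie (insert patterns):
  n0 'ε': a→1 b→3
  n1 'a': a→2  [P3 ends]
  n2 'aa': ·  [P0 ends]
  n3 'b': c→4
  n4 'bc': a→5 b→9
  n5 'bca': c→6
  n6 'bcac': b→7
  n7 'bcacb': c→8
  n8 'bcacbc': ·  [P1 ends]
  n9 'bcb': ·  [P2 ends]

BFS fail/out derivation:
  n1('a'): parent n0 fail=0; on 'a' 0 → fail=0;  out {3}∪∅={3}
  n3('b'): parent n0 fail=0; on 'b' 0 → fail=0;  out ∅∪∅=∅
  n2('aa'): parent n1 fail=0; on 'a' 0 → fail=1;  out {0}∪{3}={0,3}
  n4('bc'): parent n3 fail=0; on 'c' 0 → fail=0;  out ∅∪∅=∅
  n5('bca'): parent n4 fail=0; on 'a' 0 → fail=1;  out ∅∪{3}={3}
  n9('bcb'): parent n4 fail=0; on 'b' 0 → fail=3;  out {2}∪∅={2}
  n6('bcac'): parent n5 fail=1; on 'c' 1→0 → fail=0;  out ∅∪∅=∅
  n7('bcacb'): parent n6 fail=0; on 'b' 0 → fail=3;  out ∅∪∅=∅
  n8('bcacbc'): parent n7 fail=3; on 'c' 3 → fail=4;  out {1}∪∅={1}

Scan:
pos 0 'b': at 3
pos 1 'c': at 4
pos 2 'b': at 9  ** P2@[0:2]
pos 3 'a': at 1 (via fail)  ** P3@[3:3]
pos 4 'a': at 2  ** P0@[3:4],P3@[4:4]
pos 5 'b': at 3 (via fail)
pos 6 'c': at 4
pos 7 'b': at 9  ** P2@[5:7]
pos 8 'b': at 3 (via fail)
pos 9 'c': at 4
pos 10 'a': at 5  ** P3@[10:10]
pos 11 'c': at 6
pos 12 'b': at 7
pos 13 'c': at 8  ** P1@[8:13]
pos 14 'b': at 9 (via fail)  ** P2@[12:14]
pos 15 'c': at 4 (via fail)
pos 16 'b': at 9  ** P2@[14:16]
pos 17 'a': at 1 (via fail)  ** P3@[17:17]
pos 18 'a': at 2  ** P0@[17:18],P3@[18:18]
pos 19 'b': at 3 (via fail)
pos 20 'c': at 4
pos 21 'a': at 5  ** P3@[21:21]
pos 22 'c': at 6
pos 23 'b': at 7
pos 24 'c': at 8  ** P1@[19:24]
pos 25 'c': at 0 (via fail)
pos 26 'a': at 1  ** P3@[26:26]
pos 27 'a': at 2  ** P0@[26:27],P3@[27:27]
pos 28 'c': at 0 (via fail)
pos 29 'b': at 3
pos 30 'a': at 1 (via fail)  ** P3@[30:30]
pos 31 'a': at 2  ** P0@[30:31],P3@[31:31]
pos 32 'c': at 0 (via fail)
pos 33 'b': at 3
pos 34 'b': at 3 (via fail)
pos 35 'c': at 4
pos 36 'a': at 5  ** P3@[36:36]
pos 37 'c': at 6
pos 38 'b': at 7
pos 39 'c': at 8  ** P1@[34:39]
pos 40 'b': at 9 (via fail)  ** P2@[38:40]
pos 41 'c': at 4 (via fail)
pos 42 'a': at 5  ** P3@[42:42]
pos 43 'c': at 6
pos 44 'b': at 7
pos 45 'c': at 8  ** P1@[40:45]
pos 46 'a': at 5 (via fail)  ** P3@[46:46]
pos 47 'a': at 2 (via fail)  ** P0@[46:47],P3@[47:47]
pos 48 'a': at 2 (via fail)  ** P0@[47:48],P3@[48:48]
pos 49 'b': at 3 (via fail)
pos 50 'a': at 1 (via fail)  ** P3@[50:50]
pos 51 'a': at 2  ** P0@[50:51],P3@[51:51]
pos 52 'a': at 2 (via fail)  ** P0@[51:52],P3@[52:52]
pos 53 'a': at 2 (via fail)  ** P0@[52:53],P3@[53:53]
pos 54 'a': at 2 (via fail)  ** P0@[53:54],P3@[54:54]
pos 55 'b': at 3 (via fail)
pos 56 'c': at 4
pos 57 'b': at 9  ** P2@[55:57]
pos 58 'c': at 4 (via fail)
pos 59 'b': at 9  ** P2@[57:59]
pos 60 'a': at 1 (via fail)  ** P3@[60:60]
pos 61 'a': at 2  ** P0@[60:61],P3@[61:61]
pos 62 'a': at 2 (via fail)  ** P0@[61:62],P3@[62:62]
pos 63 'c': at 0 (via fail)

All matches (sorted): [[2,2],[3,3],[4,0],[4,3],[7,2],[10,3],[13,1],[14,2],[16,2],[17,3],[18,0],[18,3],[21,3],[24,1],[26,3],[27,0],[27,3],[30,3],[31,0],[31,3],[36,3],[39,1],[40,2],[42,3],[45,1],[46,3],[47,0],[47,3],[48,0],[48,3],[50,3],[51,0],[51,3],[52,0],[52,3],[53,0],[53,3],[54,0],[54,3],[57,2],[59,2],[60,3],[61,0],[61,3],[62,0],[62,3]]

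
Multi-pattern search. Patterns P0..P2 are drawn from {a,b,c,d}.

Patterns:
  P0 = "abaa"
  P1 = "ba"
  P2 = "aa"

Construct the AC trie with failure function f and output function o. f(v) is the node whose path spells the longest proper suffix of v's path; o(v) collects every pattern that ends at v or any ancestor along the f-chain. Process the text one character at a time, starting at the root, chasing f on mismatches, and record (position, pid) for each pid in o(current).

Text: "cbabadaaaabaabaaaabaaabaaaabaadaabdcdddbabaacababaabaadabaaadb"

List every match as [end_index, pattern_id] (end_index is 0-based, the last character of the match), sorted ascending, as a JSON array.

Build automaton:
Trie (insert patterns):
  n0 'ε': a→1 b→5
  n1 'a': a→7 b→2
  n2 'ab': a→3
  n3 'aba': a→4
  n4 'abaa': ·  [P0 ends]
  n5 'b': a→6
  n6 'ba': ·  [P1 ends]
  n7 'aa': ·  [P2 ends]

BFS fail/out derivation:
  fail(1) 'a': from fail(0)=0 chase 'a': 0 ⇒ 0;  out=∅∪out(0)=∅
  fail(5) 'b': from fail(0)=0 chase 'b': 0 ⇒ 0;  out=∅∪out(0)=∅
  fail(2) 'ab': from fail(1)=0 chase 'b': 0 ⇒ 5;  out=∅∪out(5)=∅
  fail(6) 'ba': from fail(5)=0 chase 'a': 0 ⇒ 1;  out={1}∪out(1)={1}
  fail(7) 'aa': from fail(1)=0 chase 'a': 0 ⇒ 1;  out={2}∪out(1)={2}
  fail(3) 'aba': from fail(2)=5 chase 'a': 5 ⇒ 6;  out=∅∪out(6)={1}
  fail(4) 'abaa': from fail(3)=6 chase 'a': 6→1 ⇒ 7;  out={0}∪out(7)={0,2}

Run:
i=0 'c': node 0→0
i=1 'b': node 0→5
i=2 'a': node 5→6  → match P1@[1:2]
i=3 'b': node 6→2 (via fail)
i=4 'a': node 2→3  → match P1@[3:4]
i=5 'd': node 3→0 (via fail)
i=6 'a': node 0→1
i=7 'a': node 1→7  → match P2@[6:7]
i=8 'a': node 7→7 (via fail)  → match P2@[7:8]
i=9 'a': node 7→7 (via fail)  → match P2@[8:9]
i=10 'b': node 7→2 (via fail)
i=11 'a': node 2→3  → match P1@[10:11]
i=12 'a': node 3→4  → match P0@[9:12],P2@[11:12]
i=13 'b': node 4→2 (via fail)
i=14 'a': node 2→3  → match P1@[13:14]
i=15 'a': node 3→4  → match P0@[12:15],P2@[14:15]
i=16 'a': node 4→7 (via fail)  → match P2@[15:16]
i=17 'a': node 7→7 (via fail)  → match P2@[16:17]
i=18 'b': node 7→2 (via fail)
i=19 'a': node 2→3  → match P1@[18:19]
i=20 'a': node 3→4  → match P0@[17:20],P2@[19:20]
i=21 'a': node 4→7 (via fail)  → match P2@[20:21]
i=22 'b': node 7→2 (via fail)
i=23 'a': node 2→3  → match P1@[22:23]
i=24 'a': node 3→4  → match P0@[21:24],P2@[23:24]
i=25 'a': node 4→7 (via fail)  → match P2@[24:25]
i=26 'a': node 7→7 (via fail)  → match P2@[25:26]
i=27 'b': node 7→2 (via fail)
i=28 'a': node 2→3  → match P1@[27:28]
i=29 'a': node 3→4  → match P0@[26:29],P2@[28:29]
i=30 'd': node 4→0 (via fail)
i=31 'a': node 0→1
i=32 'a': node 1→7  → match P2@[31:32]
i=33 'b': node 7→2 (via fail)
i=34 'd': node 2→0 (via fail)
i=35 'c': node 0→0
i=36 'd': node 0→0
i=37 'd': node 0→0
i=38 'd': node 0→0
i=39 'b': node 0→5
i=40 'a': node 5→6  → match P1@[39:40]
i=41 'b': node 6→2 (via fail)
i=42 'a': node 2→3  → match P1@[41:42]
i=43 'a': node 3→4  → match P0@[40:43],P2@[42:43]
i=44 'c': node 4→0 (via fail)
i=45 'a': node 0→1
i=46 'b': node 1→2
i=47 'a': node 2→3  → match P1@[46:47]
i=48 'b': node 3→2 (via fail)
i=49 'a': node 2→3  → match P1@[48:49]
i=50 'a': node 3→4  → match P0@[47:50],P2@[49:50]
i=51 'b': node 4→2 (via fail)
i=52 'a': node 2→3  → match P1@[51:52]
i=53 'a': node 3→4  → match P0@[50:53],P2@[52:53]
i=54 'd': node 4→0 (via fail)
i=55 'a': node 0→1
i=56 'b': node 1→2
i=57 'a': node 2→3  → match P1@[56:57]
i=58 'a': node 3→4  → match P0@[55:58],P2@[57:58]
i=59 'a': node 4→7 (via fail)  → match P2@[58:59]
i=60 'd': node 7→0 (via fail)
i=61 'b': node 0→5

Matches: [[2,1],[4,1],[7,2],[8,2],[9,2],[11,1],[12,0],[12,2],[14,1],[15,0],[15,2],[16,2],[17,2],[19,1],[20,0],[20,2],[21,2],[23,1],[24,0],[24,2],[25,2],[26,2],[28,1],[29,0],[29,2],[32,2],[40,1],[42,1],[43,0],[43,2],[47,1],[49,1],[50,0],[50,2],[52,1],[53,0],[53,2],[57,1],[58,0],[58,2],[59,2]]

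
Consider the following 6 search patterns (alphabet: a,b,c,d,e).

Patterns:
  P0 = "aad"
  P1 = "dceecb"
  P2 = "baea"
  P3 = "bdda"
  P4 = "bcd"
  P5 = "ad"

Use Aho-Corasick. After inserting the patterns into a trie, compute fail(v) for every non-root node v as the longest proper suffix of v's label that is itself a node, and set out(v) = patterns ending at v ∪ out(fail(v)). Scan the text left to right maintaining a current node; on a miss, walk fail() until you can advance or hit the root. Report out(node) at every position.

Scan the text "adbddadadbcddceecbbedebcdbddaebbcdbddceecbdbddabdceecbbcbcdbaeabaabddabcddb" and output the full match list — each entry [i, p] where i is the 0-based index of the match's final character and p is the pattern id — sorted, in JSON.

Build:
Trie nodes:
  n0 'ε': a→1 b→10 d→4
  n1 'a': a→2 d→19
  n2 'aa': d→3
  n3 'aad': ·  ←P0
  n4 'd': c→5
  n5 'dc': e→6
  n6 'dce': e→7
  n7 'dcee': c→8
  n8 'dceec': b→9
  n9 'dceecb': ·  ←P1
  n10 'b': a→11 c→17 d→14
  n11 'ba': e→12
  n12 'bae': a→13
  n13 'baea': ·  ←P2
  n14 'bd': d→15
  n15 'bdd': a→16
  n16 'bdda': ·  ←P3
  n17 'bc': d→18
  n18 'bcd': ·  ←P4
  n19 'ad': ·  ←P5

Failure links (BFS by depth):
  fail(1) 'a': from fail(0)=0 chase 'a': 0 ⇒ 0;  out=∅∪out(0)=∅
  fail(4) 'd': from fail(0)=0 chase 'd': 0 ⇒ 0;  out=∅∪out(0)=∅
  fail(10) 'b': from fail(0)=0 chase 'b': 0 ⇒ 0;  out=∅∪out(0)=∅
  fail(2) 'aa': from fail(1)=0 chase 'a': 0 ⇒ 1;  out=∅∪out(1)=∅
  fail(5) 'dc': from fail(4)=0 chase 'c': 0 ⇒ 0;  out=∅∪out(0)=∅
  fail(11) 'ba': from fail(10)=0 chase 'a': 0 ⇒ 1;  out=∅∪out(1)=∅
  fail(14) 'bd': from fail(10)=0 chase 'd': 0 ⇒ 4;  out=∅∪out(4)=∅
  fail(17) 'bc': from fail(10)=0 chase 'c': 0 ⇒ 0;  out=∅∪out(0)=∅
  fail(19) 'ad': from fail(1)=0 chase 'd': 0 ⇒ 4;  out={5}∪out(4)={5}
  fail(3) 'aad': from fail(2)=1 chase 'd': 1 ⇒ 19;  out={0}∪out(19)={0,5}
  fail(6) 'dce': from fail(5)=0 chase 'e': 0 ⇒ 0;  out=∅∪out(0)=∅
  fail(12) 'bae': from fail(11)=1 chase 'e': 1→0 ⇒ 0;  out=∅∪out(0)=∅
  fail(15) 'bdd': from fail(14)=4 chase 'd': 4→0 ⇒ 4;  out=∅∪out(4)=∅
  fail(18) 'bcd': from fail(17)=0 chase 'd': 0 ⇒ 4;  out={4}∪out(4)={4}
  fail(7) 'dcee': from fail(6)=0 chase 'e': 0 ⇒ 0;  out=∅∪out(0)=∅
  fail(13) 'baea': from fail(12)=0 chase 'a': 0 ⇒ 1;  out={2}∪out(1)={2}
  fail(16) 'bdda': from fail(15)=4 chase 'a': 4→0 ⇒ 1;  out={3}∪out(1)={3}
  fail(8) 'dceec': from fail(7)=0 chase 'c': 0 ⇒ 0;  out=∅∪out(0)=∅
  fail(9) 'dceecb': from fail(8)=0 chase 'b': 0 ⇒ 10;  out={1}∪out(10)={1}

Scan:
pos 0 'a': at 1
pos 1 'd': at 19  ** P5@[0:1]
pos 2 'b': at 10 (via fail)
pos 3 'd': at 14
pos 4 'd': at 15
pos 5 'a': at 16  ** P3@[2:5]
pos 6 'd': at 19 (via fail)  ** P5@[5:6]
pos 7 'a': at 1 (via fail)
pos 8 'd': at 19  ** P5@[7:8]
pos 9 'b': at 10 (via fail)
pos 10 'c': at 17
pos 11 'd': at 18  ** P4@[9:11]
pos 12 'd': at 4 (via fail)
pos 13 'c': at 5
pos 14 'e': at 6
pos 15 'e': at 7
pos 16 'c': at 8
pos 17 'b': at 9  ** P1@[12:17]
pos 18 'b': at 10 (via fail)
pos 19 'e': at 0 (via fail)
pos 20 'd': at 4
pos 21 'e': at 0 (via fail)
pos 22 'b': at 10
pos 23 'c': at 17
pos 24 'd': at 18  ** P4@[22:24]
pos 25 'b': at 10 (via fail)
pos 26 'd': at 14
pos 27 'd': at 15
pos 28 'a': at 16  ** P3@[25:28]
pos 29 'e': at 0 (via fail)
pos 30 'b': at 10
pos 31 'b': at 10 (via fail)
pos 32 'c': at 17
pos 33 'd': at 18  ** P4@[31:33]
pos 34 'b': at 10 (via fail)
pos 35 'd': at 14
pos 36 'd': at 15
pos 37 'c': at 5 (via fail)
pos 38 'e': at 6
pos 39 'e': at 7
pos 40 'c': at 8
pos 41 'b': at 9  ** P1@[36:41]
pos 42 'd': at 14 (via fail)
pos 43 'b': at 10 (via fail)
pos 44 'd': at 14
pos 45 'd': at 15
pos 46 'a': at 16  ** P3@[43:46]
pos 47 'b': at 10 (via fail)
pos 48 'd': at 14
pos 49 'c': at 5 (via fail)
pos 50 'e': at 6
pos 51 'e': at 7
pos 52 'c': at 8
pos 53 'b': at 9  ** P1@[48:53]
pos 54 'b': at 10 (via fail)
pos 55 'c': at 17
pos 56 'b': at 10 (via fail)
pos 57 'c': at 17
pos 58 'd': at 18  ** P4@[56:58]
pos 59 'b': at 10 (via fail)
pos 60 'a': at 11
pos 61 'e': at 12
pos 62 'a': at 13  ** P2@[59:62]
pos 63 'b': at 10 (via fail)
pos 64 'a': at 11
pos 65 'a': at 2 (via fail)
pos 66 'b': at 10 (via fail)
pos 67 'd': at 14
pos 68 'd': at 15
pos 69 'a': at 16  ** P3@[66:69]
pos 70 'b': at 10 (via fail)
pos 71 'c': at 17
pos 72 'd': at 18  ** P4@[70:72]
pos 73 'd': at 4 (via fail)
pos 74 'b': at 10 (via fail)

All matches (sorted): [[1,5],[5,3],[6,5],[8,5],[11,4],[17,1],[24,4],[28,3],[33,4],[41,1],[46,3],[53,1],[58,4],[62,2],[69,3],[72,4]]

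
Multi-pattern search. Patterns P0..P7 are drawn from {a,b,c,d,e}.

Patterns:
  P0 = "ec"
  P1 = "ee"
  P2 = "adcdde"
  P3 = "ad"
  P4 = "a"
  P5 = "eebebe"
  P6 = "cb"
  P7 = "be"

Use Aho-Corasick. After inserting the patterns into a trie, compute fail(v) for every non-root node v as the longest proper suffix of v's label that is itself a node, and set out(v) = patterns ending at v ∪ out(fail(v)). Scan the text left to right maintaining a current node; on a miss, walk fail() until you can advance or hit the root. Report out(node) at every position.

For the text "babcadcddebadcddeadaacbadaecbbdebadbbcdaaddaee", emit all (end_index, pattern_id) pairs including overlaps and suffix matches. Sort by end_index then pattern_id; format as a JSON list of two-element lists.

Build:
Trie (insert patterns):
  n0 'ε': a→4 b→16 c→14 e→1
  n1 'e': c→2 e→3
  n2 'ec': ·  ←P0
  n3 'ee': b→10  ←P1
  n4 'a': d→5  ←P4
  n5 'ad': c→6  ←P3
  n6 'adc': d→7
  n7 'adcd': d→8
  n8 'adcdd': e→9
  n9 'adcdde': ·  ←P2
  n10 'eeb': e→11
  n11 'eebe': b→12
  n12 'eebeb': e→13
  n13 'eebebe': ·  ←P5
  n14 'c': b→15
  n15 'cb': ·  ←P6
  n16 'b': e→17
  n17 'be': ·  ←P7

Failure links (BFS by depth):
  fail(1) 'e': from fail(0)=0 chase 'e': 0 ⇒ 0;  out=∅∪out(0)=∅
  fail(4) 'a': from fail(0)=0 chase 'a': 0 ⇒ 0;  out={4}∪out(0)={4}
  fail(14) 'c': from fail(0)=0 chase 'c': 0 ⇒ 0;  out=∅∪out(0)=∅
  fail(16) 'b': from fail(0)=0 chase 'b': 0 ⇒ 0;  out=∅∪out(0)=∅
  fail(2) 'ec': from fail(1)=0 chase 'c': 0 ⇒ 14;  out={0}∪out(14)={0}
  fail(3) 'ee': from fail(1)=0 chase 'e': 0 ⇒ 1;  out={1}∪out(1)={1}
  fail(5) 'ad': from fail(4)=0 chase 'd': 0 ⇒ 0;  out={3}∪out(0)={3}
  fail(15) 'cb': from fail(14)=0 chase 'b': 0 ⇒ 16;  out={6}∪out(16)={6}
  fail(17) 'be': from fail(16)=0 chase 'e': 0 ⇒ 1;  out={7}∪out(1)={7}
  fail(6) 'adc': from fail(5)=0 chase 'c': 0 ⇒ 14;  out=∅∪out(14)=∅
  fail(10) 'eeb': from fail(3)=1 chase 'b': 1→0 ⇒ 16;  out=∅∪out(16)=∅
  fail(7) 'adcd': from fail(6)=14 chase 'd': 14→0 ⇒ 0;  out=∅∪out(0)=∅
  fail(11) 'eebe': from fail(10)=16 chase 'e': 16 ⇒ 17;  out=∅∪out(17)={7}
  fail(8) 'adcdd': from fail(7)=0 chase 'd': 0 ⇒ 0;  out=∅∪out(0)=∅
  fail(12) 'eebeb': from fail(11)=17 chase 'b': 17→1→0 ⇒ 16;  out=∅∪out(16)=∅
  fail(9) 'adcdde': from fail(8)=0 chase 'e': 0 ⇒ 1;  out={2}∪out(1)={2}
  fail(13) 'eebebe': from fail(12)=16 chase 'e': 16 ⇒ 17;  out={5}∪out(17)={5,7}

Text stream:
i=0 'b': node 0→16
i=1 'a': node 16→4 ·f  emit P4@[1:1]
i=2 'b': node 4→16 ·f
i=3 'c': node 16→14 ·f
i=4 'a': node 14→4 ·f  emit P4@[4:4]
i=5 'd': node 4→5  emit P3@[4:5]
i=6 'c': node 5→6
i=7 'd': node 6→7
i=8 'd': node 7→8
i=9 'e': node 8→9  emit P2@[4:9]
i=10 'b': node 9→16 ·f
i=11 'a': node 16→4 ·f  emit P4@[11:11]
i=12 'd': node 4→5  emit P3@[11:12]
i=13 'c': node 5→6
i=14 'd': node 6→7
i=15 'd': node 7→8
i=16 'e': node 8→9  emit P2@[11:16]
i=17 'a': node 9→4 ·f  emit P4@[17:17]
i=18 'd': node 4→5  emit P3@[17:18]
i=19 'a': node 5→4 ·f  emit P4@[19:19]
i=20 'a': node 4→4 ·f  emit P4@[20:20]
i=21 'c': node 4→14 ·f
i=22 'b': node 14→15  emit P6@[21:22]
i=23 'a': node 15→4 ·f  emit P4@[23:23]
i=24 'd': node 4→5  emit P3@[23:24]
i=25 'a': node 5→4 ·f  emit P4@[25:25]
i=26 'e': node 4→1 ·f
i=27 'c': node 1→2  emit P0@[26:27]
i=28 'b': node 2→15 ·f  emit P6@[27:28]
i=29 'b': node 15→16 ·f
i=30 'd': node 16→0 ·f
i=31 'e': node 0→1
i=32 'b': node 1→16 ·f
i=33 'a': node 16→4 ·f  emit P4@[33:33]
i=34 'd': node 4→5  emit P3@[33:34]
i=35 'b': node 5→16 ·f
i=36 'b': node 16→16 ·f
i=37 'c': node 16→14 ·f
i=38 'd': node 14→0 ·f
i=39 'a': node 0→4  emit P4@[39:39]
i=40 'a': node 4→4 ·f  emit P4@[40:40]
i=41 'd': node 4→5  emit P3@[40:41]
i=42 'd': node 5→0 ·f
i=43 'a': node 0→4  emit P4@[43:43]
i=44 'e': node 4→1 ·f
i=45 'e': node 1→3  emit P1@[44:45]

All matches (sorted): [[1,4],[4,4],[5,3],[9,2],[11,4],[12,3],[16,2],[17,4],[18,3],[19,4],[20,4],[22,6],[23,4],[24,3],[25,4],[27,0],[28,6],[33,4],[34,3],[39,4],[40,4],[41,3],[43,4],[45,1]]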